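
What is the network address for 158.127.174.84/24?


IP:   10011110.01111111.10101110.01010100
Mask: 11111111.11111111.11111111.00000000
AND operation:
Net:  10011110.01111111.10101110.00000000
Network: 158.127.174.0/24


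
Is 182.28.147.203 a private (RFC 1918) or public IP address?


RFC 1918 private ranges:
  10.0.0.0/8 (10.0.0.0 - 10.255.255.255)
  172.16.0.0/12 (172.16.0.0 - 172.31.255.255)
  192.168.0.0/16 (192.168.0.0 - 192.168.255.255)
Public (not in any RFC 1918 range)


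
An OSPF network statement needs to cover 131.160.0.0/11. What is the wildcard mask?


Subnet mask: 255.224.0.0
Wildcard = 255.255.255.255 - subnet mask
255 - 255 = 0
255 - 224 = 31
255 - 0 = 255
255 - 0 = 255
Wildcard: 0.31.255.255


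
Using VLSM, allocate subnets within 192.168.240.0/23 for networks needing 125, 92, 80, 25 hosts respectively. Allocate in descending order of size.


125 hosts -> /25 (126 usable): 192.168.240.0/25
92 hosts -> /25 (126 usable): 192.168.240.128/25
80 hosts -> /25 (126 usable): 192.168.241.0/25
25 hosts -> /27 (30 usable): 192.168.241.128/27
Allocation: 192.168.240.0/25 (125 hosts, 126 usable); 192.168.240.128/25 (92 hosts, 126 usable); 192.168.241.0/25 (80 hosts, 126 usable); 192.168.241.128/27 (25 hosts, 30 usable)


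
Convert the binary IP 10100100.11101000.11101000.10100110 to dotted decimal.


10100100 = 164
11101000 = 232
11101000 = 232
10100110 = 166
IP: 164.232.232.166


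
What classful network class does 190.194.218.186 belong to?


First octet: 190
Binary: 10111110
10xxxxxx -> Class B (128-191)
Class B, default mask 255.255.0.0 (/16)


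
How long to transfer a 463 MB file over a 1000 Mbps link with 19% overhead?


Effective throughput = 1000 * (1 - 19/100) = 810 Mbps
File size in Mb = 463 * 8 = 3704 Mb
Time = 3704 / 810
Time = 4.5728 seconds


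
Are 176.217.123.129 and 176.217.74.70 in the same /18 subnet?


Mask: 255.255.192.0
176.217.123.129 AND mask = 176.217.64.0
176.217.74.70 AND mask = 176.217.64.0
Yes, same subnet (176.217.64.0)


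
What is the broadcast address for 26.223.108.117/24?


Network: 26.223.108.0/24
Host bits = 8
Set all host bits to 1:
Broadcast: 26.223.108.255


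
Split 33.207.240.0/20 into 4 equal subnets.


New prefix = 20 + 2 = 22
Each subnet has 1024 addresses
  33.207.240.0/22
  33.207.244.0/22
  33.207.248.0/22
  33.207.252.0/22
Subnets: 33.207.240.0/22, 33.207.244.0/22, 33.207.248.0/22, 33.207.252.0/22


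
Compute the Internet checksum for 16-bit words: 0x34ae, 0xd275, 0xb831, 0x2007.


Sum all words (with carry folding):
+ 0x34ae = 0x34ae
+ 0xd275 = 0x0724
+ 0xb831 = 0xbf55
+ 0x2007 = 0xdf5c
One's complement: ~0xdf5c
Checksum = 0x20a3


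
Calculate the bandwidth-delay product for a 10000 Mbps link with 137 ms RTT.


BDP = bandwidth * RTT
= 10000 Mbps * 137 ms
= 10000 * 1e6 * 137 / 1000 bits
= 1370000000 bits
= 171250000 bytes
= 167236.3281 KB
BDP = 1370000000 bits (171250000 bytes)


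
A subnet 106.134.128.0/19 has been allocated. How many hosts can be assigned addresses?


Host bits = 32 - 19 = 13
Total addresses = 2^13 = 8192
Usable = total - 2 (network and broadcast)
Usable hosts: 8190


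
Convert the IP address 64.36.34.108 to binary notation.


64 = 01000000
36 = 00100100
34 = 00100010
108 = 01101100
Binary: 01000000.00100100.00100010.01101100


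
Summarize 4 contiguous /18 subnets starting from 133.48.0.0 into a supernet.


Original prefix: /18
Number of subnets: 4 = 2^2
New prefix = 18 - 2 = 16
Supernet: 133.48.0.0/16


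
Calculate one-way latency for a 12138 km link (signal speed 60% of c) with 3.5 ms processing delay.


Speed = 0.6 * 3e5 km/s = 180000 km/s
Propagation delay = 12138 / 180000 = 0.0674 s = 67.4333 ms
Processing delay = 3.5 ms
Total one-way latency = 70.9333 ms


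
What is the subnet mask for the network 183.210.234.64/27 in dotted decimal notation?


/27 means 27 network bits, 5 host bits
Binary: 11111111111111111111111111100000
Mask: 255.255.255.224


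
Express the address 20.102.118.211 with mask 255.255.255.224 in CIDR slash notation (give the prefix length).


Binary: 11111111.11111111.11111111.11100000
Count leading 1s
Prefix: /27


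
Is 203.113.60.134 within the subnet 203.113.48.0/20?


Subnet network: 203.113.48.0
Test IP AND mask: 203.113.48.0
Yes, 203.113.60.134 is in 203.113.48.0/20


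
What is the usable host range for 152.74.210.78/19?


Network: 152.74.192.0
Broadcast: 152.74.223.255
First usable = network + 1
Last usable = broadcast - 1
Range: 152.74.192.1 to 152.74.223.254


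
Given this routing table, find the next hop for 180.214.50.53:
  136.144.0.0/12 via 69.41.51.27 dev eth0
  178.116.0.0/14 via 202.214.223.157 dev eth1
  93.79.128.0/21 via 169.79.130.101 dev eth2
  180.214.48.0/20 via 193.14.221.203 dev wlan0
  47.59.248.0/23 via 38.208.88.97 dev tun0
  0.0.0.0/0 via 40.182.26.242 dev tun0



Longest prefix match for 180.214.50.53:
  /12 136.144.0.0: no
  /14 178.116.0.0: no
  /21 93.79.128.0: no
  /20 180.214.48.0: MATCH
  /23 47.59.248.0: no
  /0 0.0.0.0: MATCH
Selected: next-hop 193.14.221.203 via wlan0 (matched /20)


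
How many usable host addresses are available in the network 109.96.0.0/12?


Host bits = 32 - 12 = 20
Total addresses = 2^20 = 1048576
Usable = total - 2 (network and broadcast)
Usable hosts: 1048574


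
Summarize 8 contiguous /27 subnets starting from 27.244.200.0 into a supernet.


Original prefix: /27
Number of subnets: 8 = 2^3
New prefix = 27 - 3 = 24
Supernet: 27.244.200.0/24


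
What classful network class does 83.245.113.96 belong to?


First octet: 83
Binary: 01010011
0xxxxxxx -> Class A (1-126)
Class A, default mask 255.0.0.0 (/8)


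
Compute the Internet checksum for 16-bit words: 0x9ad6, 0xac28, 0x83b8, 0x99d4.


Sum all words (with carry folding):
+ 0x9ad6 = 0x9ad6
+ 0xac28 = 0x46ff
+ 0x83b8 = 0xcab7
+ 0x99d4 = 0x648c
One's complement: ~0x648c
Checksum = 0x9b73


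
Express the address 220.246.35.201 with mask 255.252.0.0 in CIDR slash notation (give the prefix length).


Binary: 11111111.11111100.00000000.00000000
Count leading 1s
Prefix: /14


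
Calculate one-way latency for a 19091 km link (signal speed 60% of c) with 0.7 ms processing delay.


Speed = 0.6 * 3e5 km/s = 180000 km/s
Propagation delay = 19091 / 180000 = 0.1061 s = 106.0611 ms
Processing delay = 0.7 ms
Total one-way latency = 106.7611 ms


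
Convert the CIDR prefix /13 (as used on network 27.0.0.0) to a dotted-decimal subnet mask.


/13 means 13 network bits, 19 host bits
Binary: 11111111111110000000000000000000
Mask: 255.248.0.0


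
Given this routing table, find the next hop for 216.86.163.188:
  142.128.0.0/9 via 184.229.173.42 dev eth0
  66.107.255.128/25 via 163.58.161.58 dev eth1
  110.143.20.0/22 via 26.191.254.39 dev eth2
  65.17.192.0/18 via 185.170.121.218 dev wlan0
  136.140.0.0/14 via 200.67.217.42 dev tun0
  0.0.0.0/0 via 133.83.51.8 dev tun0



Longest prefix match for 216.86.163.188:
  /9 142.128.0.0: no
  /25 66.107.255.128: no
  /22 110.143.20.0: no
  /18 65.17.192.0: no
  /14 136.140.0.0: no
  /0 0.0.0.0: MATCH
Selected: next-hop 133.83.51.8 via tun0 (matched /0)


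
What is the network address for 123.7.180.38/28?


IP:   01111011.00000111.10110100.00100110
Mask: 11111111.11111111.11111111.11110000
AND operation:
Net:  01111011.00000111.10110100.00100000
Network: 123.7.180.32/28


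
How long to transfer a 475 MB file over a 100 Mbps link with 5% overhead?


Effective throughput = 100 * (1 - 5/100) = 95 Mbps
File size in Mb = 475 * 8 = 3800 Mb
Time = 3800 / 95
Time = 40 seconds


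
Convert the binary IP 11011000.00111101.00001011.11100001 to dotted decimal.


11011000 = 216
00111101 = 61
00001011 = 11
11100001 = 225
IP: 216.61.11.225


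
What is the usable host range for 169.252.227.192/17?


Network: 169.252.128.0
Broadcast: 169.252.255.255
First usable = network + 1
Last usable = broadcast - 1
Range: 169.252.128.1 to 169.252.255.254


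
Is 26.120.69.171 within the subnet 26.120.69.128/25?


Subnet network: 26.120.69.128
Test IP AND mask: 26.120.69.128
Yes, 26.120.69.171 is in 26.120.69.128/25


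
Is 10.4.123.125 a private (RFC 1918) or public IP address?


RFC 1918 private ranges:
  10.0.0.0/8 (10.0.0.0 - 10.255.255.255)
  172.16.0.0/12 (172.16.0.0 - 172.31.255.255)
  192.168.0.0/16 (192.168.0.0 - 192.168.255.255)
Private (in 10.0.0.0/8)


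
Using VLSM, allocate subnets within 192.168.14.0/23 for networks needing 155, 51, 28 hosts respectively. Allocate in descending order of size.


155 hosts -> /24 (254 usable): 192.168.14.0/24
51 hosts -> /26 (62 usable): 192.168.15.0/26
28 hosts -> /27 (30 usable): 192.168.15.64/27
Allocation: 192.168.14.0/24 (155 hosts, 254 usable); 192.168.15.0/26 (51 hosts, 62 usable); 192.168.15.64/27 (28 hosts, 30 usable)


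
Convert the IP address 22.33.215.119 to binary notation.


22 = 00010110
33 = 00100001
215 = 11010111
119 = 01110111
Binary: 00010110.00100001.11010111.01110111


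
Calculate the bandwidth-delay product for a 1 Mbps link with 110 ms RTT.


BDP = bandwidth * RTT
= 1 Mbps * 110 ms
= 1 * 1e6 * 110 / 1000 bits
= 110000 bits
= 13750 bytes
= 13.4277 KB
BDP = 110000 bits (13750 bytes)


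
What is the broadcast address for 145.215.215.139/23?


Network: 145.215.214.0/23
Host bits = 9
Set all host bits to 1:
Broadcast: 145.215.215.255


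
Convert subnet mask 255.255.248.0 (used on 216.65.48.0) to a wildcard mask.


Subnet mask: 255.255.248.0
Wildcard = 255.255.255.255 - subnet mask
255 - 255 = 0
255 - 255 = 0
255 - 248 = 7
255 - 0 = 255
Wildcard: 0.0.7.255


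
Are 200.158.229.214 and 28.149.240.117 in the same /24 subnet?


Mask: 255.255.255.0
200.158.229.214 AND mask = 200.158.229.0
28.149.240.117 AND mask = 28.149.240.0
No, different subnets (200.158.229.0 vs 28.149.240.0)


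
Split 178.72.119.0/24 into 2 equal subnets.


New prefix = 24 + 1 = 25
Each subnet has 128 addresses
  178.72.119.0/25
  178.72.119.128/25
Subnets: 178.72.119.0/25, 178.72.119.128/25


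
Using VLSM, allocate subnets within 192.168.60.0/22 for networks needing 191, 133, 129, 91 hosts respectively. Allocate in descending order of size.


191 hosts -> /24 (254 usable): 192.168.60.0/24
133 hosts -> /24 (254 usable): 192.168.61.0/24
129 hosts -> /24 (254 usable): 192.168.62.0/24
91 hosts -> /25 (126 usable): 192.168.63.0/25
Allocation: 192.168.60.0/24 (191 hosts, 254 usable); 192.168.61.0/24 (133 hosts, 254 usable); 192.168.62.0/24 (129 hosts, 254 usable); 192.168.63.0/25 (91 hosts, 126 usable)


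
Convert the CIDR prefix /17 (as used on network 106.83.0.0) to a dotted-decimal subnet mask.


/17 means 17 network bits, 15 host bits
Binary: 11111111111111111000000000000000
Mask: 255.255.128.0


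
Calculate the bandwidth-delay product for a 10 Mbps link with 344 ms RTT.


BDP = bandwidth * RTT
= 10 Mbps * 344 ms
= 10 * 1e6 * 344 / 1000 bits
= 3440000 bits
= 430000 bytes
= 419.9219 KB
BDP = 3440000 bits (430000 bytes)


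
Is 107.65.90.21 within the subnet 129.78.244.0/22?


Subnet network: 129.78.244.0
Test IP AND mask: 107.65.88.0
No, 107.65.90.21 is not in 129.78.244.0/22


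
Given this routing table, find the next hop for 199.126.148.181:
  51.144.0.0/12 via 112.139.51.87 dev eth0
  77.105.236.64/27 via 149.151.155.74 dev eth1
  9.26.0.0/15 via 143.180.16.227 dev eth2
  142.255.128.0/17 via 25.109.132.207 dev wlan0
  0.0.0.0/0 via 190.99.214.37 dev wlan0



Longest prefix match for 199.126.148.181:
  /12 51.144.0.0: no
  /27 77.105.236.64: no
  /15 9.26.0.0: no
  /17 142.255.128.0: no
  /0 0.0.0.0: MATCH
Selected: next-hop 190.99.214.37 via wlan0 (matched /0)


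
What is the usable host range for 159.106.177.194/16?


Network: 159.106.0.0
Broadcast: 159.106.255.255
First usable = network + 1
Last usable = broadcast - 1
Range: 159.106.0.1 to 159.106.255.254


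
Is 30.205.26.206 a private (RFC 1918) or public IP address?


RFC 1918 private ranges:
  10.0.0.0/8 (10.0.0.0 - 10.255.255.255)
  172.16.0.0/12 (172.16.0.0 - 172.31.255.255)
  192.168.0.0/16 (192.168.0.0 - 192.168.255.255)
Public (not in any RFC 1918 range)


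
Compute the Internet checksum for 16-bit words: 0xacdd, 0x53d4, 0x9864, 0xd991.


Sum all words (with carry folding):
+ 0xacdd = 0xacdd
+ 0x53d4 = 0x00b2
+ 0x9864 = 0x9916
+ 0xd991 = 0x72a8
One's complement: ~0x72a8
Checksum = 0x8d57


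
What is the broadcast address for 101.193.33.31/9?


Network: 101.128.0.0/9
Host bits = 23
Set all host bits to 1:
Broadcast: 101.255.255.255


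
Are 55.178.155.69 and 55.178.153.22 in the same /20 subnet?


Mask: 255.255.240.0
55.178.155.69 AND mask = 55.178.144.0
55.178.153.22 AND mask = 55.178.144.0
Yes, same subnet (55.178.144.0)


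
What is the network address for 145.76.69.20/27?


IP:   10010001.01001100.01000101.00010100
Mask: 11111111.11111111.11111111.11100000
AND operation:
Net:  10010001.01001100.01000101.00000000
Network: 145.76.69.0/27


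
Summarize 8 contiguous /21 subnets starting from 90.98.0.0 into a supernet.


Original prefix: /21
Number of subnets: 8 = 2^3
New prefix = 21 - 3 = 18
Supernet: 90.98.0.0/18


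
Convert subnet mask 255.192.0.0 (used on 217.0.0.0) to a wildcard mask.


Subnet mask: 255.192.0.0
Wildcard = 255.255.255.255 - subnet mask
255 - 255 = 0
255 - 192 = 63
255 - 0 = 255
255 - 0 = 255
Wildcard: 0.63.255.255


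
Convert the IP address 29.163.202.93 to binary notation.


29 = 00011101
163 = 10100011
202 = 11001010
93 = 01011101
Binary: 00011101.10100011.11001010.01011101


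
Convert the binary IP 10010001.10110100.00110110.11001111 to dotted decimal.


10010001 = 145
10110100 = 180
00110110 = 54
11001111 = 207
IP: 145.180.54.207


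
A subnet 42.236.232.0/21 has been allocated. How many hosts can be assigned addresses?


Host bits = 32 - 21 = 11
Total addresses = 2^11 = 2048
Usable = total - 2 (network and broadcast)
Usable hosts: 2046


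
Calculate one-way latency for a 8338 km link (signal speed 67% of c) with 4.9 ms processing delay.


Speed = 0.67 * 3e5 km/s = 201000 km/s
Propagation delay = 8338 / 201000 = 0.0415 s = 41.4826 ms
Processing delay = 4.9 ms
Total one-way latency = 46.3826 ms


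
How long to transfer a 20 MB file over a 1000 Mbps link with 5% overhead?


Effective throughput = 1000 * (1 - 5/100) = 950 Mbps
File size in Mb = 20 * 8 = 160 Mb
Time = 160 / 950
Time = 0.1684 seconds


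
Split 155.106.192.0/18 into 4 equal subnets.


New prefix = 18 + 2 = 20
Each subnet has 4096 addresses
  155.106.192.0/20
  155.106.208.0/20
  155.106.224.0/20
  155.106.240.0/20
Subnets: 155.106.192.0/20, 155.106.208.0/20, 155.106.224.0/20, 155.106.240.0/20


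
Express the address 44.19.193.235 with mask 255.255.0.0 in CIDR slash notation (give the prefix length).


Binary: 11111111.11111111.00000000.00000000
Count leading 1s
Prefix: /16


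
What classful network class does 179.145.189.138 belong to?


First octet: 179
Binary: 10110011
10xxxxxx -> Class B (128-191)
Class B, default mask 255.255.0.0 (/16)


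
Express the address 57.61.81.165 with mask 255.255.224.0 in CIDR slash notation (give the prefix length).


Binary: 11111111.11111111.11100000.00000000
Count leading 1s
Prefix: /19


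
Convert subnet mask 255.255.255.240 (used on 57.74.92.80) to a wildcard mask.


Subnet mask: 255.255.255.240
Wildcard = 255.255.255.255 - subnet mask
255 - 255 = 0
255 - 255 = 0
255 - 255 = 0
255 - 240 = 15
Wildcard: 0.0.0.15


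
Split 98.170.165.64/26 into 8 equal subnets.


New prefix = 26 + 3 = 29
Each subnet has 8 addresses
  98.170.165.64/29
  98.170.165.72/29
  98.170.165.80/29
  98.170.165.88/29
  98.170.165.96/29
  98.170.165.104/29
  98.170.165.112/29
  98.170.165.120/29
Subnets: 98.170.165.64/29, 98.170.165.72/29, 98.170.165.80/29, 98.170.165.88/29, 98.170.165.96/29, 98.170.165.104/29, 98.170.165.112/29, 98.170.165.120/29


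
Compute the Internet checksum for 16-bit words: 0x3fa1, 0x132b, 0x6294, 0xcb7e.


Sum all words (with carry folding):
+ 0x3fa1 = 0x3fa1
+ 0x132b = 0x52cc
+ 0x6294 = 0xb560
+ 0xcb7e = 0x80df
One's complement: ~0x80df
Checksum = 0x7f20


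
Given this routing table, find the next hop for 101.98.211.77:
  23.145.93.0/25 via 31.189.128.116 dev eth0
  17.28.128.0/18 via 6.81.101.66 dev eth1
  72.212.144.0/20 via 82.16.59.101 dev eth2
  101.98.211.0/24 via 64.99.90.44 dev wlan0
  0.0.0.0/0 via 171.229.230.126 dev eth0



Longest prefix match for 101.98.211.77:
  /25 23.145.93.0: no
  /18 17.28.128.0: no
  /20 72.212.144.0: no
  /24 101.98.211.0: MATCH
  /0 0.0.0.0: MATCH
Selected: next-hop 64.99.90.44 via wlan0 (matched /24)


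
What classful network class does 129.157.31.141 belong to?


First octet: 129
Binary: 10000001
10xxxxxx -> Class B (128-191)
Class B, default mask 255.255.0.0 (/16)


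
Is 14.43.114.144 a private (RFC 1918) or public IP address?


RFC 1918 private ranges:
  10.0.0.0/8 (10.0.0.0 - 10.255.255.255)
  172.16.0.0/12 (172.16.0.0 - 172.31.255.255)
  192.168.0.0/16 (192.168.0.0 - 192.168.255.255)
Public (not in any RFC 1918 range)


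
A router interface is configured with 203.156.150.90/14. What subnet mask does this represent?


/14 means 14 network bits, 18 host bits
Binary: 11111111111111000000000000000000
Mask: 255.252.0.0


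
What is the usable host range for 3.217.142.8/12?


Network: 3.208.0.0
Broadcast: 3.223.255.255
First usable = network + 1
Last usable = broadcast - 1
Range: 3.208.0.1 to 3.223.255.254


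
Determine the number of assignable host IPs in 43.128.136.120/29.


Host bits = 32 - 29 = 3
Total addresses = 2^3 = 8
Usable = total - 2 (network and broadcast)
Usable hosts: 6


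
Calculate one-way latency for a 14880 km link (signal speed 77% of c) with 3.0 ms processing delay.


Speed = 0.77 * 3e5 km/s = 231000 km/s
Propagation delay = 14880 / 231000 = 0.0644 s = 64.4156 ms
Processing delay = 3.0 ms
Total one-way latency = 67.4156 ms


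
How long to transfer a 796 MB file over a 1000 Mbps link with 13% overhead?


Effective throughput = 1000 * (1 - 13/100) = 870 Mbps
File size in Mb = 796 * 8 = 6368 Mb
Time = 6368 / 870
Time = 7.3195 seconds


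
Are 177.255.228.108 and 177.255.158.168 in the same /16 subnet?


Mask: 255.255.0.0
177.255.228.108 AND mask = 177.255.0.0
177.255.158.168 AND mask = 177.255.0.0
Yes, same subnet (177.255.0.0)


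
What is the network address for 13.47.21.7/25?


IP:   00001101.00101111.00010101.00000111
Mask: 11111111.11111111.11111111.10000000
AND operation:
Net:  00001101.00101111.00010101.00000000
Network: 13.47.21.0/25


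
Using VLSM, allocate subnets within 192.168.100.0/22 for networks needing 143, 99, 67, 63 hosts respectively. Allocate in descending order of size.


143 hosts -> /24 (254 usable): 192.168.100.0/24
99 hosts -> /25 (126 usable): 192.168.101.0/25
67 hosts -> /25 (126 usable): 192.168.101.128/25
63 hosts -> /25 (126 usable): 192.168.102.0/25
Allocation: 192.168.100.0/24 (143 hosts, 254 usable); 192.168.101.0/25 (99 hosts, 126 usable); 192.168.101.128/25 (67 hosts, 126 usable); 192.168.102.0/25 (63 hosts, 126 usable)


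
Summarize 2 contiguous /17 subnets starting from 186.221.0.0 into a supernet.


Original prefix: /17
Number of subnets: 2 = 2^1
New prefix = 17 - 1 = 16
Supernet: 186.221.0.0/16


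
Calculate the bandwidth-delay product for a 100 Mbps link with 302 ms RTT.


BDP = bandwidth * RTT
= 100 Mbps * 302 ms
= 100 * 1e6 * 302 / 1000 bits
= 30200000 bits
= 3775000 bytes
= 3686.5234 KB
BDP = 30200000 bits (3775000 bytes)


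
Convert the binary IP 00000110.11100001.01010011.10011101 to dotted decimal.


00000110 = 6
11100001 = 225
01010011 = 83
10011101 = 157
IP: 6.225.83.157


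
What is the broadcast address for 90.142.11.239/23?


Network: 90.142.10.0/23
Host bits = 9
Set all host bits to 1:
Broadcast: 90.142.11.255


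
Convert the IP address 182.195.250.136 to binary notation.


182 = 10110110
195 = 11000011
250 = 11111010
136 = 10001000
Binary: 10110110.11000011.11111010.10001000


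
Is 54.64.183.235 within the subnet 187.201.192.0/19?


Subnet network: 187.201.192.0
Test IP AND mask: 54.64.160.0
No, 54.64.183.235 is not in 187.201.192.0/19


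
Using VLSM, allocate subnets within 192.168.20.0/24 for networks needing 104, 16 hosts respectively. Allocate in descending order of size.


104 hosts -> /25 (126 usable): 192.168.20.0/25
16 hosts -> /27 (30 usable): 192.168.20.128/27
Allocation: 192.168.20.0/25 (104 hosts, 126 usable); 192.168.20.128/27 (16 hosts, 30 usable)


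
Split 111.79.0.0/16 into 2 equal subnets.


New prefix = 16 + 1 = 17
Each subnet has 32768 addresses
  111.79.0.0/17
  111.79.128.0/17
Subnets: 111.79.0.0/17, 111.79.128.0/17


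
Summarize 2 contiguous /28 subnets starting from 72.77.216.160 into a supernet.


Original prefix: /28
Number of subnets: 2 = 2^1
New prefix = 28 - 1 = 27
Supernet: 72.77.216.160/27


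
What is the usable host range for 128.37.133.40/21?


Network: 128.37.128.0
Broadcast: 128.37.135.255
First usable = network + 1
Last usable = broadcast - 1
Range: 128.37.128.1 to 128.37.135.254


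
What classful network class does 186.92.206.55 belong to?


First octet: 186
Binary: 10111010
10xxxxxx -> Class B (128-191)
Class B, default mask 255.255.0.0 (/16)


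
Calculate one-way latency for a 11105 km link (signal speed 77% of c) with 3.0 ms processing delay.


Speed = 0.77 * 3e5 km/s = 231000 km/s
Propagation delay = 11105 / 231000 = 0.0481 s = 48.0736 ms
Processing delay = 3.0 ms
Total one-way latency = 51.0736 ms


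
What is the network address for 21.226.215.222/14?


IP:   00010101.11100010.11010111.11011110
Mask: 11111111.11111100.00000000.00000000
AND operation:
Net:  00010101.11100000.00000000.00000000
Network: 21.224.0.0/14


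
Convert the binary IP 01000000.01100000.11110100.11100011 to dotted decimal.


01000000 = 64
01100000 = 96
11110100 = 244
11100011 = 227
IP: 64.96.244.227


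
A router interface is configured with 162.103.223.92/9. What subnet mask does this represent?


/9 means 9 network bits, 23 host bits
Binary: 11111111100000000000000000000000
Mask: 255.128.0.0


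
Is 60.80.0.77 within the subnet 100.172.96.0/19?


Subnet network: 100.172.96.0
Test IP AND mask: 60.80.0.0
No, 60.80.0.77 is not in 100.172.96.0/19


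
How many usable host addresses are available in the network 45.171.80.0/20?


Host bits = 32 - 20 = 12
Total addresses = 2^12 = 4096
Usable = total - 2 (network and broadcast)
Usable hosts: 4094


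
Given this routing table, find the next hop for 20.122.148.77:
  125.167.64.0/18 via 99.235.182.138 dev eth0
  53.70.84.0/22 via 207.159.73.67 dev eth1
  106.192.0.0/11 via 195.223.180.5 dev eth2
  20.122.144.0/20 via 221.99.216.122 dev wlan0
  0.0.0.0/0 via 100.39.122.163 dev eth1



Longest prefix match for 20.122.148.77:
  /18 125.167.64.0: no
  /22 53.70.84.0: no
  /11 106.192.0.0: no
  /20 20.122.144.0: MATCH
  /0 0.0.0.0: MATCH
Selected: next-hop 221.99.216.122 via wlan0 (matched /20)


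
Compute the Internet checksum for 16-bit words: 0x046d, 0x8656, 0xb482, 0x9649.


Sum all words (with carry folding):
+ 0x046d = 0x046d
+ 0x8656 = 0x8ac3
+ 0xb482 = 0x3f46
+ 0x9649 = 0xd58f
One's complement: ~0xd58f
Checksum = 0x2a70


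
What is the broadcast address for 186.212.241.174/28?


Network: 186.212.241.160/28
Host bits = 4
Set all host bits to 1:
Broadcast: 186.212.241.175


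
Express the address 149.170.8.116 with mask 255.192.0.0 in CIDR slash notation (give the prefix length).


Binary: 11111111.11000000.00000000.00000000
Count leading 1s
Prefix: /10


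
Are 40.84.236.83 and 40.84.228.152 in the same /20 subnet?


Mask: 255.255.240.0
40.84.236.83 AND mask = 40.84.224.0
40.84.228.152 AND mask = 40.84.224.0
Yes, same subnet (40.84.224.0)


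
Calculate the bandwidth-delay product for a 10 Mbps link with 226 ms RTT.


BDP = bandwidth * RTT
= 10 Mbps * 226 ms
= 10 * 1e6 * 226 / 1000 bits
= 2260000 bits
= 282500 bytes
= 275.8789 KB
BDP = 2260000 bits (282500 bytes)


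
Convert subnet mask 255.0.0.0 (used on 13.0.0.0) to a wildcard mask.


Subnet mask: 255.0.0.0
Wildcard = 255.255.255.255 - subnet mask
255 - 255 = 0
255 - 0 = 255
255 - 0 = 255
255 - 0 = 255
Wildcard: 0.255.255.255


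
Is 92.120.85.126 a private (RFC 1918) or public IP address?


RFC 1918 private ranges:
  10.0.0.0/8 (10.0.0.0 - 10.255.255.255)
  172.16.0.0/12 (172.16.0.0 - 172.31.255.255)
  192.168.0.0/16 (192.168.0.0 - 192.168.255.255)
Public (not in any RFC 1918 range)


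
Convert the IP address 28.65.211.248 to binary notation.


28 = 00011100
65 = 01000001
211 = 11010011
248 = 11111000
Binary: 00011100.01000001.11010011.11111000


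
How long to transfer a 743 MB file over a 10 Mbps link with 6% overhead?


Effective throughput = 10 * (1 - 6/100) = 9.4 Mbps
File size in Mb = 743 * 8 = 5944 Mb
Time = 5944 / 9.4
Time = 632.3404 seconds


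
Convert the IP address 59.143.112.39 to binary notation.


59 = 00111011
143 = 10001111
112 = 01110000
39 = 00100111
Binary: 00111011.10001111.01110000.00100111


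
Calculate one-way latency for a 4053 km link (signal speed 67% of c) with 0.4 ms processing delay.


Speed = 0.67 * 3e5 km/s = 201000 km/s
Propagation delay = 4053 / 201000 = 0.0202 s = 20.1642 ms
Processing delay = 0.4 ms
Total one-way latency = 20.5642 ms


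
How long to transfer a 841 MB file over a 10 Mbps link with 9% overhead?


Effective throughput = 10 * (1 - 9/100) = 9.1 Mbps
File size in Mb = 841 * 8 = 6728 Mb
Time = 6728 / 9.1
Time = 739.3407 seconds


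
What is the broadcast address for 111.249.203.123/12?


Network: 111.240.0.0/12
Host bits = 20
Set all host bits to 1:
Broadcast: 111.255.255.255


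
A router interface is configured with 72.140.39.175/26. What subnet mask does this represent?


/26 means 26 network bits, 6 host bits
Binary: 11111111111111111111111111000000
Mask: 255.255.255.192


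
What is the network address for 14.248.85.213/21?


IP:   00001110.11111000.01010101.11010101
Mask: 11111111.11111111.11111000.00000000
AND operation:
Net:  00001110.11111000.01010000.00000000
Network: 14.248.80.0/21


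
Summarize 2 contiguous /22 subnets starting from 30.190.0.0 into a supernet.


Original prefix: /22
Number of subnets: 2 = 2^1
New prefix = 22 - 1 = 21
Supernet: 30.190.0.0/21


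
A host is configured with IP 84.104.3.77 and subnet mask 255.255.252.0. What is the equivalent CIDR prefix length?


Binary: 11111111.11111111.11111100.00000000
Count leading 1s
Prefix: /22


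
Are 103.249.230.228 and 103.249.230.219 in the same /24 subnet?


Mask: 255.255.255.0
103.249.230.228 AND mask = 103.249.230.0
103.249.230.219 AND mask = 103.249.230.0
Yes, same subnet (103.249.230.0)


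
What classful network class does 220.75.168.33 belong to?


First octet: 220
Binary: 11011100
110xxxxx -> Class C (192-223)
Class C, default mask 255.255.255.0 (/24)


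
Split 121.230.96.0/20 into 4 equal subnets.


New prefix = 20 + 2 = 22
Each subnet has 1024 addresses
  121.230.96.0/22
  121.230.100.0/22
  121.230.104.0/22
  121.230.108.0/22
Subnets: 121.230.96.0/22, 121.230.100.0/22, 121.230.104.0/22, 121.230.108.0/22


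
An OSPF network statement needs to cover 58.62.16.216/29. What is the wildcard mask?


Subnet mask: 255.255.255.248
Wildcard = 255.255.255.255 - subnet mask
255 - 255 = 0
255 - 255 = 0
255 - 255 = 0
255 - 248 = 7
Wildcard: 0.0.0.7


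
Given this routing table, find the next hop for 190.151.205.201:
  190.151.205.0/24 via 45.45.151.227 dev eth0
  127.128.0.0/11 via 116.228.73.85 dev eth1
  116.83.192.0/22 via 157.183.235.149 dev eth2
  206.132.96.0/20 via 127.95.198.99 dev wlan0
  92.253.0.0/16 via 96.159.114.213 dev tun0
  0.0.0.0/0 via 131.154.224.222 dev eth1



Longest prefix match for 190.151.205.201:
  /24 190.151.205.0: MATCH
  /11 127.128.0.0: no
  /22 116.83.192.0: no
  /20 206.132.96.0: no
  /16 92.253.0.0: no
  /0 0.0.0.0: MATCH
Selected: next-hop 45.45.151.227 via eth0 (matched /24)


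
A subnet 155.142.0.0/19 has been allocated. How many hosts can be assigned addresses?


Host bits = 32 - 19 = 13
Total addresses = 2^13 = 8192
Usable = total - 2 (network and broadcast)
Usable hosts: 8190


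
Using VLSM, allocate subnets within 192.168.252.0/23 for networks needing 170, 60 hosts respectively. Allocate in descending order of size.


170 hosts -> /24 (254 usable): 192.168.252.0/24
60 hosts -> /26 (62 usable): 192.168.253.0/26
Allocation: 192.168.252.0/24 (170 hosts, 254 usable); 192.168.253.0/26 (60 hosts, 62 usable)


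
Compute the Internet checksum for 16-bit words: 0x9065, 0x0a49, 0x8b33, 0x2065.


Sum all words (with carry folding):
+ 0x9065 = 0x9065
+ 0x0a49 = 0x9aae
+ 0x8b33 = 0x25e2
+ 0x2065 = 0x4647
One's complement: ~0x4647
Checksum = 0xb9b8


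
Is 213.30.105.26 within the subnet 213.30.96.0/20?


Subnet network: 213.30.96.0
Test IP AND mask: 213.30.96.0
Yes, 213.30.105.26 is in 213.30.96.0/20


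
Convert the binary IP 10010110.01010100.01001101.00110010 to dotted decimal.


10010110 = 150
01010100 = 84
01001101 = 77
00110010 = 50
IP: 150.84.77.50


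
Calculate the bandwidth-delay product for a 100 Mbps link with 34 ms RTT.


BDP = bandwidth * RTT
= 100 Mbps * 34 ms
= 100 * 1e6 * 34 / 1000 bits
= 3400000 bits
= 425000 bytes
= 415.0391 KB
BDP = 3400000 bits (425000 bytes)


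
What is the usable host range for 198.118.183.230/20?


Network: 198.118.176.0
Broadcast: 198.118.191.255
First usable = network + 1
Last usable = broadcast - 1
Range: 198.118.176.1 to 198.118.191.254


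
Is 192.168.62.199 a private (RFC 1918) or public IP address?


RFC 1918 private ranges:
  10.0.0.0/8 (10.0.0.0 - 10.255.255.255)
  172.16.0.0/12 (172.16.0.0 - 172.31.255.255)
  192.168.0.0/16 (192.168.0.0 - 192.168.255.255)
Private (in 192.168.0.0/16)


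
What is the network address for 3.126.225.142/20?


IP:   00000011.01111110.11100001.10001110
Mask: 11111111.11111111.11110000.00000000
AND operation:
Net:  00000011.01111110.11100000.00000000
Network: 3.126.224.0/20


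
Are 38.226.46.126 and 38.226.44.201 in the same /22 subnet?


Mask: 255.255.252.0
38.226.46.126 AND mask = 38.226.44.0
38.226.44.201 AND mask = 38.226.44.0
Yes, same subnet (38.226.44.0)


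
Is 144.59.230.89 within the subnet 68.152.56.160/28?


Subnet network: 68.152.56.160
Test IP AND mask: 144.59.230.80
No, 144.59.230.89 is not in 68.152.56.160/28


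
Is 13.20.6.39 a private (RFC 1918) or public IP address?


RFC 1918 private ranges:
  10.0.0.0/8 (10.0.0.0 - 10.255.255.255)
  172.16.0.0/12 (172.16.0.0 - 172.31.255.255)
  192.168.0.0/16 (192.168.0.0 - 192.168.255.255)
Public (not in any RFC 1918 range)


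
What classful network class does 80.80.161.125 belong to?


First octet: 80
Binary: 01010000
0xxxxxxx -> Class A (1-126)
Class A, default mask 255.0.0.0 (/8)


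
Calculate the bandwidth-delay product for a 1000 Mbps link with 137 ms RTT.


BDP = bandwidth * RTT
= 1000 Mbps * 137 ms
= 1000 * 1e6 * 137 / 1000 bits
= 137000000 bits
= 17125000 bytes
= 16723.6328 KB
BDP = 137000000 bits (17125000 bytes)


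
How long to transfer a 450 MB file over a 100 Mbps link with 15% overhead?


Effective throughput = 100 * (1 - 15/100) = 85 Mbps
File size in Mb = 450 * 8 = 3600 Mb
Time = 3600 / 85
Time = 42.3529 seconds


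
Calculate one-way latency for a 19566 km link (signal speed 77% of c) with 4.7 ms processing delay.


Speed = 0.77 * 3e5 km/s = 231000 km/s
Propagation delay = 19566 / 231000 = 0.0847 s = 84.7013 ms
Processing delay = 4.7 ms
Total one-way latency = 89.4013 ms


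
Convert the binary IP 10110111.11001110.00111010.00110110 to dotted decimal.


10110111 = 183
11001110 = 206
00111010 = 58
00110110 = 54
IP: 183.206.58.54


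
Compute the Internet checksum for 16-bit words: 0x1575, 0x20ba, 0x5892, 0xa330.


Sum all words (with carry folding):
+ 0x1575 = 0x1575
+ 0x20ba = 0x362f
+ 0x5892 = 0x8ec1
+ 0xa330 = 0x31f2
One's complement: ~0x31f2
Checksum = 0xce0d


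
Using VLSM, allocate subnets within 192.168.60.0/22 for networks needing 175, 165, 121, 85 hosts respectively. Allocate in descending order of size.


175 hosts -> /24 (254 usable): 192.168.60.0/24
165 hosts -> /24 (254 usable): 192.168.61.0/24
121 hosts -> /25 (126 usable): 192.168.62.0/25
85 hosts -> /25 (126 usable): 192.168.62.128/25
Allocation: 192.168.60.0/24 (175 hosts, 254 usable); 192.168.61.0/24 (165 hosts, 254 usable); 192.168.62.0/25 (121 hosts, 126 usable); 192.168.62.128/25 (85 hosts, 126 usable)


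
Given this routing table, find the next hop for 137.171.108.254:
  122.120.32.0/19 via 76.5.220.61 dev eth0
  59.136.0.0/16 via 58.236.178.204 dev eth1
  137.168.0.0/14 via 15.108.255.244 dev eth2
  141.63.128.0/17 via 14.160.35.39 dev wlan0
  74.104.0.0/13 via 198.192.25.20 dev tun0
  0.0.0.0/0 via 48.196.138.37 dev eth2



Longest prefix match for 137.171.108.254:
  /19 122.120.32.0: no
  /16 59.136.0.0: no
  /14 137.168.0.0: MATCH
  /17 141.63.128.0: no
  /13 74.104.0.0: no
  /0 0.0.0.0: MATCH
Selected: next-hop 15.108.255.244 via eth2 (matched /14)


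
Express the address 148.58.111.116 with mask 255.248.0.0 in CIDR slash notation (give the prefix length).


Binary: 11111111.11111000.00000000.00000000
Count leading 1s
Prefix: /13


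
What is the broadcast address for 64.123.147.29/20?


Network: 64.123.144.0/20
Host bits = 12
Set all host bits to 1:
Broadcast: 64.123.159.255


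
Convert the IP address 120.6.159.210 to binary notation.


120 = 01111000
6 = 00000110
159 = 10011111
210 = 11010010
Binary: 01111000.00000110.10011111.11010010


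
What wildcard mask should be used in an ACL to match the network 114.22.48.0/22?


Subnet mask: 255.255.252.0
Wildcard = 255.255.255.255 - subnet mask
255 - 255 = 0
255 - 255 = 0
255 - 252 = 3
255 - 0 = 255
Wildcard: 0.0.3.255


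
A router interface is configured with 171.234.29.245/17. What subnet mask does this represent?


/17 means 17 network bits, 15 host bits
Binary: 11111111111111111000000000000000
Mask: 255.255.128.0


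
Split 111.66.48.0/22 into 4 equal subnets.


New prefix = 22 + 2 = 24
Each subnet has 256 addresses
  111.66.48.0/24
  111.66.49.0/24
  111.66.50.0/24
  111.66.51.0/24
Subnets: 111.66.48.0/24, 111.66.49.0/24, 111.66.50.0/24, 111.66.51.0/24


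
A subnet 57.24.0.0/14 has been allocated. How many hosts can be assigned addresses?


Host bits = 32 - 14 = 18
Total addresses = 2^18 = 262144
Usable = total - 2 (network and broadcast)
Usable hosts: 262142


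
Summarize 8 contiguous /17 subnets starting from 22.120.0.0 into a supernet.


Original prefix: /17
Number of subnets: 8 = 2^3
New prefix = 17 - 3 = 14
Supernet: 22.120.0.0/14


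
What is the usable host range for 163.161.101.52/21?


Network: 163.161.96.0
Broadcast: 163.161.103.255
First usable = network + 1
Last usable = broadcast - 1
Range: 163.161.96.1 to 163.161.103.254


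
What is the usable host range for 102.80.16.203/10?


Network: 102.64.0.0
Broadcast: 102.127.255.255
First usable = network + 1
Last usable = broadcast - 1
Range: 102.64.0.1 to 102.127.255.254


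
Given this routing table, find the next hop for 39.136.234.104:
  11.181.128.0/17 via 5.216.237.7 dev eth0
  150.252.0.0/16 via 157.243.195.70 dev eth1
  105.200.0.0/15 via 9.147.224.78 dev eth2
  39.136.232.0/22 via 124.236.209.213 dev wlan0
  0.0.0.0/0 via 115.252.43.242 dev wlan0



Longest prefix match for 39.136.234.104:
  /17 11.181.128.0: no
  /16 150.252.0.0: no
  /15 105.200.0.0: no
  /22 39.136.232.0: MATCH
  /0 0.0.0.0: MATCH
Selected: next-hop 124.236.209.213 via wlan0 (matched /22)


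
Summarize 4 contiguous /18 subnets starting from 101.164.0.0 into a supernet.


Original prefix: /18
Number of subnets: 4 = 2^2
New prefix = 18 - 2 = 16
Supernet: 101.164.0.0/16


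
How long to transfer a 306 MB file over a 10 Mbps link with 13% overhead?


Effective throughput = 10 * (1 - 13/100) = 8.7 Mbps
File size in Mb = 306 * 8 = 2448 Mb
Time = 2448 / 8.7
Time = 281.3793 seconds


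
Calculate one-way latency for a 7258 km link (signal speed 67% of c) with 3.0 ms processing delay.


Speed = 0.67 * 3e5 km/s = 201000 km/s
Propagation delay = 7258 / 201000 = 0.0361 s = 36.1095 ms
Processing delay = 3.0 ms
Total one-way latency = 39.1095 ms


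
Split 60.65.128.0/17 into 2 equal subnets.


New prefix = 17 + 1 = 18
Each subnet has 16384 addresses
  60.65.128.0/18
  60.65.192.0/18
Subnets: 60.65.128.0/18, 60.65.192.0/18


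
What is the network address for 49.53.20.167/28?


IP:   00110001.00110101.00010100.10100111
Mask: 11111111.11111111.11111111.11110000
AND operation:
Net:  00110001.00110101.00010100.10100000
Network: 49.53.20.160/28


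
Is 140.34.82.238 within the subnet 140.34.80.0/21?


Subnet network: 140.34.80.0
Test IP AND mask: 140.34.80.0
Yes, 140.34.82.238 is in 140.34.80.0/21


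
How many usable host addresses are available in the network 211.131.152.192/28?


Host bits = 32 - 28 = 4
Total addresses = 2^4 = 16
Usable = total - 2 (network and broadcast)
Usable hosts: 14


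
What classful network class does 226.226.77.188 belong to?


First octet: 226
Binary: 11100010
1110xxxx -> Class D (224-239)
Class D (multicast), default mask N/A


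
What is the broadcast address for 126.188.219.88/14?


Network: 126.188.0.0/14
Host bits = 18
Set all host bits to 1:
Broadcast: 126.191.255.255


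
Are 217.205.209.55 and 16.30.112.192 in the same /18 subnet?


Mask: 255.255.192.0
217.205.209.55 AND mask = 217.205.192.0
16.30.112.192 AND mask = 16.30.64.0
No, different subnets (217.205.192.0 vs 16.30.64.0)


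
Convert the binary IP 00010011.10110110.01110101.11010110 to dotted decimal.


00010011 = 19
10110110 = 182
01110101 = 117
11010110 = 214
IP: 19.182.117.214


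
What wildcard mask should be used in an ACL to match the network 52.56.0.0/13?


Subnet mask: 255.248.0.0
Wildcard = 255.255.255.255 - subnet mask
255 - 255 = 0
255 - 248 = 7
255 - 0 = 255
255 - 0 = 255
Wildcard: 0.7.255.255


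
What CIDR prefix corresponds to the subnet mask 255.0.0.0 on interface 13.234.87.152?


Binary: 11111111.00000000.00000000.00000000
Count leading 1s
Prefix: /8


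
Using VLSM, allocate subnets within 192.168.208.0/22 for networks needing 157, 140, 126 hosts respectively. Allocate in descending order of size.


157 hosts -> /24 (254 usable): 192.168.208.0/24
140 hosts -> /24 (254 usable): 192.168.209.0/24
126 hosts -> /25 (126 usable): 192.168.210.0/25
Allocation: 192.168.208.0/24 (157 hosts, 254 usable); 192.168.209.0/24 (140 hosts, 254 usable); 192.168.210.0/25 (126 hosts, 126 usable)


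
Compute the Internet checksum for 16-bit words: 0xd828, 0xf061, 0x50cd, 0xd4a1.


Sum all words (with carry folding):
+ 0xd828 = 0xd828
+ 0xf061 = 0xc88a
+ 0x50cd = 0x1958
+ 0xd4a1 = 0xedf9
One's complement: ~0xedf9
Checksum = 0x1206


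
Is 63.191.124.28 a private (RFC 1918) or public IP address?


RFC 1918 private ranges:
  10.0.0.0/8 (10.0.0.0 - 10.255.255.255)
  172.16.0.0/12 (172.16.0.0 - 172.31.255.255)
  192.168.0.0/16 (192.168.0.0 - 192.168.255.255)
Public (not in any RFC 1918 range)


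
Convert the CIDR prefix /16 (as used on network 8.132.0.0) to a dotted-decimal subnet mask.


/16 means 16 network bits, 16 host bits
Binary: 11111111111111110000000000000000
Mask: 255.255.0.0


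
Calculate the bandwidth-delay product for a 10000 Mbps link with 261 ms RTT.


BDP = bandwidth * RTT
= 10000 Mbps * 261 ms
= 10000 * 1e6 * 261 / 1000 bits
= 2610000000 bits
= 326250000 bytes
= 318603.5156 KB
BDP = 2610000000 bits (326250000 bytes)
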